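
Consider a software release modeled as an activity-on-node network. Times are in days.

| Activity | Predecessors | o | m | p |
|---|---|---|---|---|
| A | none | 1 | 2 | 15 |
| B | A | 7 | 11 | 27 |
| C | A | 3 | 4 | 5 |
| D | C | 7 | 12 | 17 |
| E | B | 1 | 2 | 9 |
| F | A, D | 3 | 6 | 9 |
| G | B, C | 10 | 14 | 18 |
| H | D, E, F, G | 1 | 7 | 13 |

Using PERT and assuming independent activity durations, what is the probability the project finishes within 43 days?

te_A = (1 + 4·2 + 15)/6 = 24/6 = 4; σ²_A = ((15−1)/6)² = 5.444
te_B = (7 + 4·11 + 27)/6 = 78/6 = 13; σ²_B = ((27−7)/6)² = 11.111
te_C = (3 + 4·4 + 5)/6 = 24/6 = 4; σ²_C = ((5−3)/6)² = 0.111
te_D = (7 + 4·12 + 17)/6 = 72/6 = 12; σ²_D = ((17−7)/6)² = 2.778
te_E = (1 + 4·2 + 9)/6 = 18/6 = 3; σ²_E = ((9−1)/6)² = 1.778
te_F = (3 + 4·6 + 9)/6 = 36/6 = 6; σ²_F = ((9−3)/6)² = 1.000
te_G = (10 + 4·14 + 18)/6 = 84/6 = 14; σ²_G = ((18−10)/6)² = 1.778
te_H = (1 + 4·7 + 13)/6 = 42/6 = 7; σ²_H = ((13−1)/6)² = 4.000

Forward pass:
ES_A = 0; EF_A = 4
ES_B = 4; EF_B = 4+13 = 17
ES_C = 4; EF_C = 4+4 = 8
ES_D = 8; EF_D = 8+12 = 20
ES_E = 17; EF_E = 17+3 = 20
ES_F = max(EF_A=4, EF_D=20) = 20; EF_F = 20+6 = 26
ES_G = max(EF_B=17, EF_C=8) = 17; EF_G = 17+14 = 31
ES_H = max(EF_D=20, EF_E=20, EF_F=26, EF_G=31) = 31; EF_H = 31+7 = 38
Expected project duration μ = 38 days. Critical path: A → B → G → H.

Variance along critical path = 5.444 + 11.111 + 1.778 + 4.000 = 22.333; σ = √22.333 = 4.726 days.
Z = (43 − 38) / 4.726 = 1.058
P(T ≤ 43) = Φ(1.058) ≈ 0.855

0.855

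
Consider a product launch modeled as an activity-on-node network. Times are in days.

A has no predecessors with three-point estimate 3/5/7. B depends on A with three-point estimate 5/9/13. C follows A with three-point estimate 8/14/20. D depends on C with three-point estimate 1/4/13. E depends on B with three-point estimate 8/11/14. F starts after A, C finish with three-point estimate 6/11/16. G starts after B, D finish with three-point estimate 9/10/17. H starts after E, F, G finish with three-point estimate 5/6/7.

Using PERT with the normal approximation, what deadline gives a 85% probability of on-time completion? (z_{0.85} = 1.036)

te_A = (3 + 4·5 + 7)/6 = 30/6 = 5; σ²_A = ((7−3)/6)² = 0.444
te_B = (5 + 4·9 + 13)/6 = 54/6 = 9; σ²_B = ((13−5)/6)² = 1.778
te_C = (8 + 4·14 + 20)/6 = 84/6 = 14; σ²_C = ((20−8)/6)² = 4.000
te_D = (1 + 4·4 + 13)/6 = 30/6 = 5; σ²_D = ((13−1)/6)² = 4.000
te_E = (8 + 4·11 + 14)/6 = 66/6 = 11; σ²_E = ((14−8)/6)² = 1.000
te_F = (6 + 4·11 + 16)/6 = 66/6 = 11; σ²_F = ((16−6)/6)² = 2.778
te_G = (9 + 4·10 + 17)/6 = 66/6 = 11; σ²_G = ((17−9)/6)² = 1.778
te_H = (5 + 4·6 + 7)/6 = 36/6 = 6; σ²_H = ((7−5)/6)² = 0.111

Forward pass:
ES_A = 0; EF_A = 5
ES_B = 5; EF_B = 5+9 = 14
ES_C = 5; EF_C = 5+14 = 19
ES_D = 19; EF_D = 19+5 = 24
ES_E = 14; EF_E = 14+11 = 25
ES_F = max(EF_A=5, EF_C=19) = 19; EF_F = 19+11 = 30
ES_G = max(EF_B=14, EF_D=24) = 24; EF_G = 24+11 = 35
ES_H = max(EF_E=25, EF_F=30, EF_G=35) = 35; EF_H = 35+6 = 41
Expected project duration μ = 41 days. Critical path: A → C → D → G → H.

Variance along critical path = 0.444 + 4.000 + 4.000 + 1.778 + 0.111 = 10.333; σ = 3.215 days.
D = μ + z·σ = 41 + 1.036·3.215 = 44.3 days

44.3 days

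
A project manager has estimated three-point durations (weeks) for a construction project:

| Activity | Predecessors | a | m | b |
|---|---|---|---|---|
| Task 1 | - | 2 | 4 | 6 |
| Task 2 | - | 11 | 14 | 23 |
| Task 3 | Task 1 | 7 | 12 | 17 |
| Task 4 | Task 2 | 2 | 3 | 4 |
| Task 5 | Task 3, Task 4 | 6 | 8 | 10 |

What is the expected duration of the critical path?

te_Task 1 = (2 + 4·4 + 6)/6 = 24/6 = 4
te_Task 2 = (11 + 4·14 + 23)/6 = 90/6 = 15
te_Task 3 = (7 + 4·12 + 17)/6 = 72/6 = 12
te_Task 4 = (2 + 4·3 + 4)/6 = 18/6 = 3
te_Task 5 = (6 + 4·8 + 10)/6 = 48/6 = 8

Forward pass:
ES_Task 1 = 0; EF_Task 1 = 4
ES_Task 2 = 0; EF_Task 2 = 15
ES_Task 3 = 4; EF_Task 3 = 4+12 = 16
ES_Task 4 = 15; EF_Task 4 = 15+3 = 18
ES_Task 5 = max(EF_Task 3=16, EF_Task 4=18) = 18; EF_Task 5 = 18+8 = 26
Expected project duration μ = 26 weeks. Critical path: Task 2 → Task 4 → Task 5.

26 weeks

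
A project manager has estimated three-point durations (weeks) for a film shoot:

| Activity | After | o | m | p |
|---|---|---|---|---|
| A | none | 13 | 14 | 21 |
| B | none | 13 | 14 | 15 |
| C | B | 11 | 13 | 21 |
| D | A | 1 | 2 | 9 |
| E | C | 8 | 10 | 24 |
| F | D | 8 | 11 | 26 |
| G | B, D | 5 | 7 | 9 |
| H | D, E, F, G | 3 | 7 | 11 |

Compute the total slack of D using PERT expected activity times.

9 weeks

te_A = (13 + 4·14 + 21)/6 = 90/6 = 15
te_B = (13 + 4·14 + 15)/6 = 84/6 = 14
te_C = (11 + 4·13 + 21)/6 = 84/6 = 14
te_D = (1 + 4·2 + 9)/6 = 18/6 = 3
te_E = (8 + 4·10 + 24)/6 = 72/6 = 12
te_F = (8 + 4·11 + 26)/6 = 78/6 = 13
te_G = (5 + 4·7 + 9)/6 = 42/6 = 7
te_H = (3 + 4·7 + 11)/6 = 42/6 = 7

Forward pass:
ES_A = 0; EF_A = 15
ES_B = 0; EF_B = 14
ES_C = 14; EF_C = 14+14 = 28
ES_D = 15; EF_D = 15+3 = 18
ES_E = 28; EF_E = 28+12 = 40
ES_F = 18; EF_F = 18+13 = 31
ES_G = max(EF_B=14, EF_D=18) = 18; EF_G = 18+7 = 25
ES_H = max(EF_D=18, EF_E=40, EF_F=31, EF_G=25) = 40; EF_H = 40+7 = 47
Expected project duration μ = 47 weeks. Critical path: B → C → E → H.

Backward pass:
LF_H = 47; LS_H = 47−7 = 40
LF_G = LS_H = 40; LS_G = 40−7 = 33
LF_F = LS_H = 40; LS_F = 40−13 = 27
LF_E = LS_H = 40; LS_E = 40−12 = 28
LF_D = min(LS_F=27, LS_G=33, LS_H=40) = 27; LS_D = 27−3 = 24
LF_C = LS_E = 28; LS_C = 28−14 = 14
LF_B = min(LS_C=14, LS_G=33) = 14; LS_B = 14−14 = 0
LF_A = LS_D = 24; LS_A = 24−15 = 9
Slack_D = LS_D − ES_D = 24 − 15 = 9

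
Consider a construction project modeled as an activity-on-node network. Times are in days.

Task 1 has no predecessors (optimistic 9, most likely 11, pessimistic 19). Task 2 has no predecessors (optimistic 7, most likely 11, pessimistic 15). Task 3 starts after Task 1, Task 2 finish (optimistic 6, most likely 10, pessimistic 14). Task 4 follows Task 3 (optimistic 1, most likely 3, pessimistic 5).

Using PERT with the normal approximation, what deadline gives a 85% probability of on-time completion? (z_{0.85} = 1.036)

27.3 days

te_Task 1 = (9 + 4·11 + 19)/6 = 72/6 = 12; σ²_Task 1 = ((19−9)/6)² = 2.778
te_Task 2 = (7 + 4·11 + 15)/6 = 66/6 = 11; σ²_Task 2 = ((15−7)/6)² = 1.778
te_Task 3 = (6 + 4·10 + 14)/6 = 60/6 = 10; σ²_Task 3 = ((14−6)/6)² = 1.778
te_Task 4 = (1 + 4·3 + 5)/6 = 18/6 = 3; σ²_Task 4 = ((5−1)/6)² = 0.444

Forward pass:
ES_Task 1 = 0; EF_Task 1 = 12
ES_Task 2 = 0; EF_Task 2 = 11
ES_Task 3 = max(EF_Task 1=12, EF_Task 2=11) = 12; EF_Task 3 = 12+10 = 22
ES_Task 4 = 22; EF_Task 4 = 22+3 = 25
Expected project duration μ = 25 days. Critical path: Task 1 → Task 3 → Task 4.

Variance along critical path = 2.778 + 1.778 + 0.444 = 5.000; σ = 2.236 days.
D = μ + z·σ = 25 + 1.036·2.236 = 27.3 days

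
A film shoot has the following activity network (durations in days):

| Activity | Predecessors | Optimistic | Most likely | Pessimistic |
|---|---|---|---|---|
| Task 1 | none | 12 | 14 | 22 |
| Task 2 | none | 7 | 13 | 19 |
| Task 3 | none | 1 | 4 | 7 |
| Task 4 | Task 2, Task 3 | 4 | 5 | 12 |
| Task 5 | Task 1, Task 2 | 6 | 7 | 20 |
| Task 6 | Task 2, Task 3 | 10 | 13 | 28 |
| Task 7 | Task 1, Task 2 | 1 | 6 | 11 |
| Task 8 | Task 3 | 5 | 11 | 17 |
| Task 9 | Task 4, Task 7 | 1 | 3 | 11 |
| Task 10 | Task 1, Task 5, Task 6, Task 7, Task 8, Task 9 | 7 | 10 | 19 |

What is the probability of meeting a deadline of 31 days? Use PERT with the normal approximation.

te_Task 1 = (12 + 4·14 + 22)/6 = 90/6 = 15; σ²_Task 1 = ((22−12)/6)² = 2.778
te_Task 2 = (7 + 4·13 + 19)/6 = 78/6 = 13; σ²_Task 2 = ((19−7)/6)² = 4.000
te_Task 3 = (1 + 4·4 + 7)/6 = 24/6 = 4; σ²_Task 3 = ((7−1)/6)² = 1.000
te_Task 4 = (4 + 4·5 + 12)/6 = 36/6 = 6; σ²_Task 4 = ((12−4)/6)² = 1.778
te_Task 5 = (6 + 4·7 + 20)/6 = 54/6 = 9; σ²_Task 5 = ((20−6)/6)² = 5.444
te_Task 6 = (10 + 4·13 + 28)/6 = 90/6 = 15; σ²_Task 6 = ((28−10)/6)² = 9.000
te_Task 7 = (1 + 4·6 + 11)/6 = 36/6 = 6; σ²_Task 7 = ((11−1)/6)² = 2.778
te_Task 8 = (5 + 4·11 + 17)/6 = 66/6 = 11; σ²_Task 8 = ((17−5)/6)² = 4.000
te_Task 9 = (1 + 4·3 + 11)/6 = 24/6 = 4; σ²_Task 9 = ((11−1)/6)² = 2.778
te_Task 10 = (7 + 4·10 + 19)/6 = 66/6 = 11; σ²_Task 10 = ((19−7)/6)² = 4.000

Forward pass:
ES_Task 1 = 0; EF_Task 1 = 15
ES_Task 2 = 0; EF_Task 2 = 13
ES_Task 3 = 0; EF_Task 3 = 4
ES_Task 4 = max(EF_Task 2=13, EF_Task 3=4) = 13; EF_Task 4 = 13+6 = 19
ES_Task 5 = max(EF_Task 1=15, EF_Task 2=13) = 15; EF_Task 5 = 15+9 = 24
ES_Task 6 = max(EF_Task 2=13, EF_Task 3=4) = 13; EF_Task 6 = 13+15 = 28
ES_Task 7 = max(EF_Task 1=15, EF_Task 2=13) = 15; EF_Task 7 = 15+6 = 21
ES_Task 8 = 4; EF_Task 8 = 4+11 = 15
ES_Task 9 = max(EF_Task 4=19, EF_Task 7=21) = 21; EF_Task 9 = 21+4 = 25
ES_Task 10 = max(EF_Task 1=15, EF_Task 5=24, EF_Task 6=28, EF_Task 7=21, EF_Task 8=15, EF_Task 9=25) = 28; EF_Task 10 = 28+11 = 39
Expected project duration μ = 39 days. Critical path: Task 2 → Task 6 → Task 10.

Variance along critical path = 4.000 + 9.000 + 4.000 = 17.000; σ = √17.000 = 4.123 days.
Z = (31 − 39) / 4.123 = -1.940
P(T ≤ 31) = Φ(-1.940) ≈ 0.026

0.026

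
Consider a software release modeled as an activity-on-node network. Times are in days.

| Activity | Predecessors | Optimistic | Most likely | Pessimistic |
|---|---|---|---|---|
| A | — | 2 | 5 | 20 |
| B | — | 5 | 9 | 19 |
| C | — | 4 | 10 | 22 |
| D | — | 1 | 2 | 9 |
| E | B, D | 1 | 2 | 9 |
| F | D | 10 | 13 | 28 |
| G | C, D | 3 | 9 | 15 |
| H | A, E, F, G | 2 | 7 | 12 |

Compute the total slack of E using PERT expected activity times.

te_A = (2 + 4·5 + 20)/6 = 42/6 = 7
te_B = (5 + 4·9 + 19)/6 = 60/6 = 10
te_C = (4 + 4·10 + 22)/6 = 66/6 = 11
te_D = (1 + 4·2 + 9)/6 = 18/6 = 3
te_E = (1 + 4·2 + 9)/6 = 18/6 = 3
te_F = (10 + 4·13 + 28)/6 = 90/6 = 15
te_G = (3 + 4·9 + 15)/6 = 54/6 = 9
te_H = (2 + 4·7 + 12)/6 = 42/6 = 7

Forward pass:
ES_A = 0; EF_A = 7
ES_B = 0; EF_B = 10
ES_C = 0; EF_C = 11
ES_D = 0; EF_D = 3
ES_E = max(EF_B=10, EF_D=3) = 10; EF_E = 10+3 = 13
ES_F = 3; EF_F = 3+15 = 18
ES_G = max(EF_C=11, EF_D=3) = 11; EF_G = 11+9 = 20
ES_H = max(EF_A=7, EF_E=13, EF_F=18, EF_G=20) = 20; EF_H = 20+7 = 27
Expected project duration μ = 27 days. Critical path: C → G → H.

Backward pass:
LF_H = 27; LS_H = 27−7 = 20
LF_G = LS_H = 20; LS_G = 20−9 = 11
LF_F = LS_H = 20; LS_F = 20−15 = 5
LF_E = LS_H = 20; LS_E = 20−3 = 17
LF_D = min(LS_E=17, LS_F=5, LS_G=11) = 5; LS_D = 5−3 = 2
LF_C = LS_G = 11; LS_C = 11−11 = 0
LF_B = LS_E = 17; LS_B = 17−10 = 7
LF_A = LS_H = 20; LS_A = 20−7 = 13
Slack_E = LS_E − ES_E = 17 − 10 = 7

7 days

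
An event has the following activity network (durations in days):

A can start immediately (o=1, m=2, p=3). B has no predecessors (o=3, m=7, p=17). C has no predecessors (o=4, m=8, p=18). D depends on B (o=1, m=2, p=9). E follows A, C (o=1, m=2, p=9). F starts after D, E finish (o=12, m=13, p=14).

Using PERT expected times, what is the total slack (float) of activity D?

1 days

te_A = (1 + 4·2 + 3)/6 = 12/6 = 2
te_B = (3 + 4·7 + 17)/6 = 48/6 = 8
te_C = (4 + 4·8 + 18)/6 = 54/6 = 9
te_D = (1 + 4·2 + 9)/6 = 18/6 = 3
te_E = (1 + 4·2 + 9)/6 = 18/6 = 3
te_F = (12 + 4·13 + 14)/6 = 78/6 = 13

Forward pass:
ES_A = 0; EF_A = 2
ES_B = 0; EF_B = 8
ES_C = 0; EF_C = 9
ES_D = 8; EF_D = 8+3 = 11
ES_E = max(EF_A=2, EF_C=9) = 9; EF_E = 9+3 = 12
ES_F = max(EF_D=11, EF_E=12) = 12; EF_F = 12+13 = 25
Expected project duration μ = 25 days. Critical path: C → E → F.

Backward pass:
LF_F = 25; LS_F = 25−13 = 12
LF_E = LS_F = 12; LS_E = 12−3 = 9
LF_D = LS_F = 12; LS_D = 12−3 = 9
LF_C = LS_E = 9; LS_C = 9−9 = 0
LF_B = LS_D = 9; LS_B = 9−8 = 1
LF_A = LS_E = 9; LS_A = 9−2 = 7
Slack_D = LS_D − ES_D = 9 − 8 = 1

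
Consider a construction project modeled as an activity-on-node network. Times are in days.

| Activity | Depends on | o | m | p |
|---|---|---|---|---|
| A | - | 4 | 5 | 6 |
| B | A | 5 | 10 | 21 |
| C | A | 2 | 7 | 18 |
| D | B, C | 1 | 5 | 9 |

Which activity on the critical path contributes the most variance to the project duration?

te_A = (4 + 4·5 + 6)/6 = 30/6 = 5; σ²_A = ((6−4)/6)² = 0.111
te_B = (5 + 4·10 + 21)/6 = 66/6 = 11; σ²_B = ((21−5)/6)² = 7.111
te_C = (2 + 4·7 + 18)/6 = 48/6 = 8; σ²_C = ((18−2)/6)² = 7.111
te_D = (1 + 4·5 + 9)/6 = 30/6 = 5; σ²_D = ((9−1)/6)² = 1.778

Forward pass:
ES_A = 0; EF_A = 5
ES_B = 5; EF_B = 5+11 = 16
ES_C = 5; EF_C = 5+8 = 13
ES_D = max(EF_B=16, EF_C=13) = 16; EF_D = 16+5 = 21
Expected project duration μ = 21 days. Critical path: A → B → D.

Variances on critical path: σ²_A=0.111, σ²_B=7.111, σ²_D=1.778.
Largest is σ²_B = 7.111.

B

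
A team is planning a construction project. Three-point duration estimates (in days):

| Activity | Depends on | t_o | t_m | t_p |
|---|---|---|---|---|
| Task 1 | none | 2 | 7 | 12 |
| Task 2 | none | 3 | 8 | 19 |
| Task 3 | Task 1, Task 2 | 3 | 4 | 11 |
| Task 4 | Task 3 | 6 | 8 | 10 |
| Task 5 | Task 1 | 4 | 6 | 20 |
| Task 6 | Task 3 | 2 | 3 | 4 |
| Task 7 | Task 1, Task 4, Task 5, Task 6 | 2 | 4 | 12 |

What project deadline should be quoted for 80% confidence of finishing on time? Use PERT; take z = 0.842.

29.9 days

te_Task 1 = (2 + 4·7 + 12)/6 = 42/6 = 7; σ²_Task 1 = ((12−2)/6)² = 2.778
te_Task 2 = (3 + 4·8 + 19)/6 = 54/6 = 9; σ²_Task 2 = ((19−3)/6)² = 7.111
te_Task 3 = (3 + 4·4 + 11)/6 = 30/6 = 5; σ²_Task 3 = ((11−3)/6)² = 1.778
te_Task 4 = (6 + 4·8 + 10)/6 = 48/6 = 8; σ²_Task 4 = ((10−6)/6)² = 0.444
te_Task 5 = (4 + 4·6 + 20)/6 = 48/6 = 8; σ²_Task 5 = ((20−4)/6)² = 7.111
te_Task 6 = (2 + 4·3 + 4)/6 = 18/6 = 3; σ²_Task 6 = ((4−2)/6)² = 0.111
te_Task 7 = (2 + 4·4 + 12)/6 = 30/6 = 5; σ²_Task 7 = ((12−2)/6)² = 2.778

Forward pass:
ES_Task 1 = 0; EF_Task 1 = 7
ES_Task 2 = 0; EF_Task 2 = 9
ES_Task 3 = max(EF_Task 1=7, EF_Task 2=9) = 9; EF_Task 3 = 9+5 = 14
ES_Task 4 = 14; EF_Task 4 = 14+8 = 22
ES_Task 5 = 7; EF_Task 5 = 7+8 = 15
ES_Task 6 = 14; EF_Task 6 = 14+3 = 17
ES_Task 7 = max(EF_Task 1=7, EF_Task 4=22, EF_Task 5=15, EF_Task 6=17) = 22; EF_Task 7 = 22+5 = 27
Expected project duration μ = 27 days. Critical path: Task 2 → Task 3 → Task 4 → Task 7.

Variance along critical path = 7.111 + 1.778 + 0.444 + 2.778 = 12.111; σ = 3.480 days.
D = μ + z·σ = 27 + 0.842·3.480 = 29.9 days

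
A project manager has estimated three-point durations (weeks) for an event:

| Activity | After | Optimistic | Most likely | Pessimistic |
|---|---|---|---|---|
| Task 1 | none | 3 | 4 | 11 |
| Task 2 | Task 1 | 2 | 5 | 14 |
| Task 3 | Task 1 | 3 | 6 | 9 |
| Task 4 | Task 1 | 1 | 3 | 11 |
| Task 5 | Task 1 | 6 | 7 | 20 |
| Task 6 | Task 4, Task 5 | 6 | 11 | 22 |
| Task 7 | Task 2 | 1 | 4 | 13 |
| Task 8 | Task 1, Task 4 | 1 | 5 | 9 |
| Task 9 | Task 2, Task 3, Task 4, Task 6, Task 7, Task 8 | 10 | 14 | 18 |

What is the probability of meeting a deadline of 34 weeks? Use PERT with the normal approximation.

0.067

te_Task 1 = (3 + 4·4 + 11)/6 = 30/6 = 5; σ²_Task 1 = ((11−3)/6)² = 1.778
te_Task 2 = (2 + 4·5 + 14)/6 = 36/6 = 6; σ²_Task 2 = ((14−2)/6)² = 4.000
te_Task 3 = (3 + 4·6 + 9)/6 = 36/6 = 6; σ²_Task 3 = ((9−3)/6)² = 1.000
te_Task 4 = (1 + 4·3 + 11)/6 = 24/6 = 4; σ²_Task 4 = ((11−1)/6)² = 2.778
te_Task 5 = (6 + 4·7 + 20)/6 = 54/6 = 9; σ²_Task 5 = ((20−6)/6)² = 5.444
te_Task 6 = (6 + 4·11 + 22)/6 = 72/6 = 12; σ²_Task 6 = ((22−6)/6)² = 7.111
te_Task 7 = (1 + 4·4 + 13)/6 = 30/6 = 5; σ²_Task 7 = ((13−1)/6)² = 4.000
te_Task 8 = (1 + 4·5 + 9)/6 = 30/6 = 5; σ²_Task 8 = ((9−1)/6)² = 1.778
te_Task 9 = (10 + 4·14 + 18)/6 = 84/6 = 14; σ²_Task 9 = ((18−10)/6)² = 1.778

Forward pass:
ES_Task 1 = 0; EF_Task 1 = 5
ES_Task 2 = 5; EF_Task 2 = 5+6 = 11
ES_Task 3 = 5; EF_Task 3 = 5+6 = 11
ES_Task 4 = 5; EF_Task 4 = 5+4 = 9
ES_Task 5 = 5; EF_Task 5 = 5+9 = 14
ES_Task 6 = max(EF_Task 4=9, EF_Task 5=14) = 14; EF_Task 6 = 14+12 = 26
ES_Task 7 = 11; EF_Task 7 = 11+5 = 16
ES_Task 8 = max(EF_Task 1=5, EF_Task 4=9) = 9; EF_Task 8 = 9+5 = 14
ES_Task 9 = max(EF_Task 2=11, EF_Task 3=11, EF_Task 4=9, EF_Task 6=26, EF_Task 7=16, EF_Task 8=14) = 26; EF_Task 9 = 26+14 = 40
Expected project duration μ = 40 weeks. Critical path: Task 1 → Task 5 → Task 6 → Task 9.

Variance along critical path = 1.778 + 5.444 + 7.111 + 1.778 = 16.111; σ = √16.111 = 4.014 weeks.
Z = (34 − 40) / 4.014 = -1.495
P(T ≤ 34) = Φ(-1.495) ≈ 0.067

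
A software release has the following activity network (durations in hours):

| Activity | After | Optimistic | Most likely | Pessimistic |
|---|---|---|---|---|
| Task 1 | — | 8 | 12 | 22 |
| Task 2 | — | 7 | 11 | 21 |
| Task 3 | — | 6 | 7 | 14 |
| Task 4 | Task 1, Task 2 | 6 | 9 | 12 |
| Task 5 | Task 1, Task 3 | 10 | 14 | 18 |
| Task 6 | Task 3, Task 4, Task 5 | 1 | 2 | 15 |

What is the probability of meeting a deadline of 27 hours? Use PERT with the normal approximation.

te_Task 1 = (8 + 4·12 + 22)/6 = 78/6 = 13; σ²_Task 1 = ((22−8)/6)² = 5.444
te_Task 2 = (7 + 4·11 + 21)/6 = 72/6 = 12; σ²_Task 2 = ((21−7)/6)² = 5.444
te_Task 3 = (6 + 4·7 + 14)/6 = 48/6 = 8; σ²_Task 3 = ((14−6)/6)² = 1.778
te_Task 4 = (6 + 4·9 + 12)/6 = 54/6 = 9; σ²_Task 4 = ((12−6)/6)² = 1.000
te_Task 5 = (10 + 4·14 + 18)/6 = 84/6 = 14; σ²_Task 5 = ((18−10)/6)² = 1.778
te_Task 6 = (1 + 4·2 + 15)/6 = 24/6 = 4; σ²_Task 6 = ((15−1)/6)² = 5.444

Forward pass:
ES_Task 1 = 0; EF_Task 1 = 13
ES_Task 2 = 0; EF_Task 2 = 12
ES_Task 3 = 0; EF_Task 3 = 8
ES_Task 4 = max(EF_Task 1=13, EF_Task 2=12) = 13; EF_Task 4 = 13+9 = 22
ES_Task 5 = max(EF_Task 1=13, EF_Task 3=8) = 13; EF_Task 5 = 13+14 = 27
ES_Task 6 = max(EF_Task 3=8, EF_Task 4=22, EF_Task 5=27) = 27; EF_Task 6 = 27+4 = 31
Expected project duration μ = 31 hours. Critical path: Task 1 → Task 5 → Task 6.

Variance along critical path = 5.444 + 1.778 + 5.444 = 12.667; σ = √12.667 = 3.559 hours.
Z = (27 − 31) / 3.559 = -1.124
P(T ≤ 27) = Φ(-1.124) ≈ 0.131

0.131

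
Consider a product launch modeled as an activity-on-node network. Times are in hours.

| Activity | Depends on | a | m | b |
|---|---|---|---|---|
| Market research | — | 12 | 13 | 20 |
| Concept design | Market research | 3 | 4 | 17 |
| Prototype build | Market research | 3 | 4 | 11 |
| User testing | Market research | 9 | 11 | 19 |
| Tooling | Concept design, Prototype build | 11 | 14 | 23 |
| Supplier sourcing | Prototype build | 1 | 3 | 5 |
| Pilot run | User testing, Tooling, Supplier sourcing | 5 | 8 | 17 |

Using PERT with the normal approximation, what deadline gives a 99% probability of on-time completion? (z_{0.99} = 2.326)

53.1 hours

te_Market research = (12 + 4·13 + 20)/6 = 84/6 = 14; σ²_Market research = ((20−12)/6)² = 1.778
te_Concept design = (3 + 4·4 + 17)/6 = 36/6 = 6; σ²_Concept design = ((17−3)/6)² = 5.444
te_Prototype build = (3 + 4·4 + 11)/6 = 30/6 = 5; σ²_Prototype build = ((11−3)/6)² = 1.778
te_User testing = (9 + 4·11 + 19)/6 = 72/6 = 12; σ²_User testing = ((19−9)/6)² = 2.778
te_Tooling = (11 + 4·14 + 23)/6 = 90/6 = 15; σ²_Tooling = ((23−11)/6)² = 4.000
te_Supplier sourcing = (1 + 4·3 + 5)/6 = 18/6 = 3; σ²_Supplier sourcing = ((5−1)/6)² = 0.444
te_Pilot run = (5 + 4·8 + 17)/6 = 54/6 = 9; σ²_Pilot run = ((17−5)/6)² = 4.000

Forward pass:
ES_Market research = 0; EF_Market research = 14
ES_Concept design = 14; EF_Concept design = 14+6 = 20
ES_Prototype build = 14; EF_Prototype build = 14+5 = 19
ES_User testing = 14; EF_User testing = 14+12 = 26
ES_Tooling = max(EF_Concept design=20, EF_Prototype build=19) = 20; EF_Tooling = 20+15 = 35
ES_Supplier sourcing = 19; EF_Supplier sourcing = 19+3 = 22
ES_Pilot run = max(EF_User testing=26, EF_Tooling=35, EF_Supplier sourcing=22) = 35; EF_Pilot run = 35+9 = 44
Expected project duration μ = 44 hours. Critical path: Market research → Concept design → Tooling → Pilot run.

Variance along critical path = 1.778 + 5.444 + 4.000 + 4.000 = 15.222; σ = 3.902 hours.
D = μ + z·σ = 44 + 2.326·3.902 = 53.1 hours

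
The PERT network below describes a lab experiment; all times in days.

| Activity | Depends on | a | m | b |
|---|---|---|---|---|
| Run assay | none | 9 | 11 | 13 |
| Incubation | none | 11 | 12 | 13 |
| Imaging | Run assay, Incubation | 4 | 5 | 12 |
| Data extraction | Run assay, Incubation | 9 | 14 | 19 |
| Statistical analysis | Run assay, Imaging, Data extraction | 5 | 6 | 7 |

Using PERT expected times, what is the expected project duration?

te_Run assay = (9 + 4·11 + 13)/6 = 66/6 = 11
te_Incubation = (11 + 4·12 + 13)/6 = 72/6 = 12
te_Imaging = (4 + 4·5 + 12)/6 = 36/6 = 6
te_Data extraction = (9 + 4·14 + 19)/6 = 84/6 = 14
te_Statistical analysis = (5 + 4·6 + 7)/6 = 36/6 = 6

Forward pass:
ES_Run assay = 0; EF_Run assay = 11
ES_Incubation = 0; EF_Incubation = 12
ES_Imaging = max(EF_Run assay=11, EF_Incubation=12) = 12; EF_Imaging = 12+6 = 18
ES_Data extraction = max(EF_Run assay=11, EF_Incubation=12) = 12; EF_Data extraction = 12+14 = 26
ES_Statistical analysis = max(EF_Run assay=11, EF_Imaging=18, EF_Data extraction=26) = 26; EF_Statistical analysis = 26+6 = 32
Expected project duration μ = 32 days. Critical path: Incubation → Data extraction → Statistical analysis.

32 days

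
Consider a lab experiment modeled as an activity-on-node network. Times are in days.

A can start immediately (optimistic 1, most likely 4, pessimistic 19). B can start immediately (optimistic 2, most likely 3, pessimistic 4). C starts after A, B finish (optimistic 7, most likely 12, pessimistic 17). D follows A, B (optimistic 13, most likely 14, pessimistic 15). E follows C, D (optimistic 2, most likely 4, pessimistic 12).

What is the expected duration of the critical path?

25 days

te_A = (1 + 4·4 + 19)/6 = 36/6 = 6
te_B = (2 + 4·3 + 4)/6 = 18/6 = 3
te_C = (7 + 4·12 + 17)/6 = 72/6 = 12
te_D = (13 + 4·14 + 15)/6 = 84/6 = 14
te_E = (2 + 4·4 + 12)/6 = 30/6 = 5

Forward pass:
ES_A = 0; EF_A = 6
ES_B = 0; EF_B = 3
ES_C = max(EF_A=6, EF_B=3) = 6; EF_C = 6+12 = 18
ES_D = max(EF_A=6, EF_B=3) = 6; EF_D = 6+14 = 20
ES_E = max(EF_C=18, EF_D=20) = 20; EF_E = 20+5 = 25
Expected project duration μ = 25 days. Critical path: A → D → E.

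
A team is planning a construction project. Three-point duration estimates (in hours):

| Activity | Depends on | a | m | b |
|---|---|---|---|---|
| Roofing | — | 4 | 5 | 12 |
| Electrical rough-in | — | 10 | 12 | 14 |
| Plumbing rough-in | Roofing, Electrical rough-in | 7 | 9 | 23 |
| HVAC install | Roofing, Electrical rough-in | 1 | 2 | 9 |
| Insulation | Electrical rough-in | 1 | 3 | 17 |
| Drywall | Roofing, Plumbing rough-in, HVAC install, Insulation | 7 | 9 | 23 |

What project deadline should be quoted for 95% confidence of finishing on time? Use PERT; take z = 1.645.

40.3 hours

te_Roofing = (4 + 4·5 + 12)/6 = 36/6 = 6; σ²_Roofing = ((12−4)/6)² = 1.778
te_Electrical rough-in = (10 + 4·12 + 14)/6 = 72/6 = 12; σ²_Electrical rough-in = ((14−10)/6)² = 0.444
te_Plumbing rough-in = (7 + 4·9 + 23)/6 = 66/6 = 11; σ²_Plumbing rough-in = ((23−7)/6)² = 7.111
te_HVAC install = (1 + 4·2 + 9)/6 = 18/6 = 3; σ²_HVAC install = ((9−1)/6)² = 1.778
te_Insulation = (1 + 4·3 + 17)/6 = 30/6 = 5; σ²_Insulation = ((17−1)/6)² = 7.111
te_Drywall = (7 + 4·9 + 23)/6 = 66/6 = 11; σ²_Drywall = ((23−7)/6)² = 7.111

Forward pass:
ES_Roofing = 0; EF_Roofing = 6
ES_Electrical rough-in = 0; EF_Electrical rough-in = 12
ES_Plumbing rough-in = max(EF_Roofing=6, EF_Electrical rough-in=12) = 12; EF_Plumbing rough-in = 12+11 = 23
ES_HVAC install = max(EF_Roofing=6, EF_Electrical rough-in=12) = 12; EF_HVAC install = 12+3 = 15
ES_Insulation = 12; EF_Insulation = 12+5 = 17
ES_Drywall = max(EF_Roofing=6, EF_Plumbing rough-in=23, EF_HVAC install=15, EF_Insulation=17) = 23; EF_Drywall = 23+11 = 34
Expected project duration μ = 34 hours. Critical path: Electrical rough-in → Plumbing rough-in → Drywall.

Variance along critical path = 0.444 + 7.111 + 7.111 = 14.667; σ = 3.830 hours.
D = μ + z·σ = 34 + 1.645·3.830 = 40.3 hours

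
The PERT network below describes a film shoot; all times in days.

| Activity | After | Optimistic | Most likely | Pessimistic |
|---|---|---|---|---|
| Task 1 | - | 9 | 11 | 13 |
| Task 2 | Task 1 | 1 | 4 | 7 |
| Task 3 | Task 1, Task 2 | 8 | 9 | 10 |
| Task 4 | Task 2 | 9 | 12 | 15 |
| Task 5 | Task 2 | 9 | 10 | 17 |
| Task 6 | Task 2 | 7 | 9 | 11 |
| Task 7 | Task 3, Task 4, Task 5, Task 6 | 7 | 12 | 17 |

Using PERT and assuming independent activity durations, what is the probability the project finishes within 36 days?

te_Task 1 = (9 + 4·11 + 13)/6 = 66/6 = 11; σ²_Task 1 = ((13−9)/6)² = 0.444
te_Task 2 = (1 + 4·4 + 7)/6 = 24/6 = 4; σ²_Task 2 = ((7−1)/6)² = 1.000
te_Task 3 = (8 + 4·9 + 10)/6 = 54/6 = 9; σ²_Task 3 = ((10−8)/6)² = 0.111
te_Task 4 = (9 + 4·12 + 15)/6 = 72/6 = 12; σ²_Task 4 = ((15−9)/6)² = 1.000
te_Task 5 = (9 + 4·10 + 17)/6 = 66/6 = 11; σ²_Task 5 = ((17−9)/6)² = 1.778
te_Task 6 = (7 + 4·9 + 11)/6 = 54/6 = 9; σ²_Task 6 = ((11−7)/6)² = 0.444
te_Task 7 = (7 + 4·12 + 17)/6 = 72/6 = 12; σ²_Task 7 = ((17−7)/6)² = 2.778

Forward pass:
ES_Task 1 = 0; EF_Task 1 = 11
ES_Task 2 = 11; EF_Task 2 = 11+4 = 15
ES_Task 3 = max(EF_Task 1=11, EF_Task 2=15) = 15; EF_Task 3 = 15+9 = 24
ES_Task 4 = 15; EF_Task 4 = 15+12 = 27
ES_Task 5 = 15; EF_Task 5 = 15+11 = 26
ES_Task 6 = 15; EF_Task 6 = 15+9 = 24
ES_Task 7 = max(EF_Task 3=24, EF_Task 4=27, EF_Task 5=26, EF_Task 6=24) = 27; EF_Task 7 = 27+12 = 39
Expected project duration μ = 39 days. Critical path: Task 1 → Task 2 → Task 4 → Task 7.

Variance along critical path = 0.444 + 1.000 + 1.000 + 2.778 = 5.222; σ = √5.222 = 2.285 days.
Z = (36 − 39) / 2.285 = -1.313
P(T ≤ 36) = Φ(-1.313) ≈ 0.095

0.095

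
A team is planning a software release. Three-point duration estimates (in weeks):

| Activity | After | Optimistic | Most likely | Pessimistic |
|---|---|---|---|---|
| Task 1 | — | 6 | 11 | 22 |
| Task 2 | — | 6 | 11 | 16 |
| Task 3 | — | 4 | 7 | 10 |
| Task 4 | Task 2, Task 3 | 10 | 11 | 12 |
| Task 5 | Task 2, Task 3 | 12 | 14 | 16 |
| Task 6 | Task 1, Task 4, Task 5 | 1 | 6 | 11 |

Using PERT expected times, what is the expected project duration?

31 weeks

te_Task 1 = (6 + 4·11 + 22)/6 = 72/6 = 12
te_Task 2 = (6 + 4·11 + 16)/6 = 66/6 = 11
te_Task 3 = (4 + 4·7 + 10)/6 = 42/6 = 7
te_Task 4 = (10 + 4·11 + 12)/6 = 66/6 = 11
te_Task 5 = (12 + 4·14 + 16)/6 = 84/6 = 14
te_Task 6 = (1 + 4·6 + 11)/6 = 36/6 = 6

Forward pass:
ES_Task 1 = 0; EF_Task 1 = 12
ES_Task 2 = 0; EF_Task 2 = 11
ES_Task 3 = 0; EF_Task 3 = 7
ES_Task 4 = max(EF_Task 2=11, EF_Task 3=7) = 11; EF_Task 4 = 11+11 = 22
ES_Task 5 = max(EF_Task 2=11, EF_Task 3=7) = 11; EF_Task 5 = 11+14 = 25
ES_Task 6 = max(EF_Task 1=12, EF_Task 4=22, EF_Task 5=25) = 25; EF_Task 6 = 25+6 = 31
Expected project duration μ = 31 weeks. Critical path: Task 2 → Task 5 → Task 6.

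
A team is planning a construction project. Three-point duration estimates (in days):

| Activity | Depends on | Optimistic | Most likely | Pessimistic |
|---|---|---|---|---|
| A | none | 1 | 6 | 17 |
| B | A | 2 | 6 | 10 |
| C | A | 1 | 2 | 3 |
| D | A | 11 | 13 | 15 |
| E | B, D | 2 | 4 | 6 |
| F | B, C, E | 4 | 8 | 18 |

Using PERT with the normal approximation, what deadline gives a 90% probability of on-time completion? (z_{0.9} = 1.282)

te_A = (1 + 4·6 + 17)/6 = 42/6 = 7; σ²_A = ((17−1)/6)² = 7.111
te_B = (2 + 4·6 + 10)/6 = 36/6 = 6; σ²_B = ((10−2)/6)² = 1.778
te_C = (1 + 4·2 + 3)/6 = 12/6 = 2; σ²_C = ((3−1)/6)² = 0.111
te_D = (11 + 4·13 + 15)/6 = 78/6 = 13; σ²_D = ((15−11)/6)² = 0.444
te_E = (2 + 4·4 + 6)/6 = 24/6 = 4; σ²_E = ((6−2)/6)² = 0.444
te_F = (4 + 4·8 + 18)/6 = 54/6 = 9; σ²_F = ((18−4)/6)² = 5.444

Forward pass:
ES_A = 0; EF_A = 7
ES_B = 7; EF_B = 7+6 = 13
ES_C = 7; EF_C = 7+2 = 9
ES_D = 7; EF_D = 7+13 = 20
ES_E = max(EF_B=13, EF_D=20) = 20; EF_E = 20+4 = 24
ES_F = max(EF_B=13, EF_C=9, EF_E=24) = 24; EF_F = 24+9 = 33
Expected project duration μ = 33 days. Critical path: A → D → E → F.

Variance along critical path = 7.111 + 0.444 + 0.444 + 5.444 = 13.444; σ = 3.667 days.
D = μ + z·σ = 33 + 1.282·3.667 = 37.7 days

37.7 days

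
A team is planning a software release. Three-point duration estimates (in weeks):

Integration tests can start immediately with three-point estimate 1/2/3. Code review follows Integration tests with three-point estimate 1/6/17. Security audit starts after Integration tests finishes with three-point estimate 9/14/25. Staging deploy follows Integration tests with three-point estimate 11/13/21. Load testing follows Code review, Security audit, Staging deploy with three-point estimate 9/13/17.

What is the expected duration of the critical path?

30 weeks

te_Integration tests = (1 + 4·2 + 3)/6 = 12/6 = 2
te_Code review = (1 + 4·6 + 17)/6 = 42/6 = 7
te_Security audit = (9 + 4·14 + 25)/6 = 90/6 = 15
te_Staging deploy = (11 + 4·13 + 21)/6 = 84/6 = 14
te_Load testing = (9 + 4·13 + 17)/6 = 78/6 = 13

Forward pass:
ES_Integration tests = 0; EF_Integration tests = 2
ES_Code review = 2; EF_Code review = 2+7 = 9
ES_Security audit = 2; EF_Security audit = 2+15 = 17
ES_Staging deploy = 2; EF_Staging deploy = 2+14 = 16
ES_Load testing = max(EF_Code review=9, EF_Security audit=17, EF_Staging deploy=16) = 17; EF_Load testing = 17+13 = 30
Expected project duration μ = 30 weeks. Critical path: Integration tests → Security audit → Load testing.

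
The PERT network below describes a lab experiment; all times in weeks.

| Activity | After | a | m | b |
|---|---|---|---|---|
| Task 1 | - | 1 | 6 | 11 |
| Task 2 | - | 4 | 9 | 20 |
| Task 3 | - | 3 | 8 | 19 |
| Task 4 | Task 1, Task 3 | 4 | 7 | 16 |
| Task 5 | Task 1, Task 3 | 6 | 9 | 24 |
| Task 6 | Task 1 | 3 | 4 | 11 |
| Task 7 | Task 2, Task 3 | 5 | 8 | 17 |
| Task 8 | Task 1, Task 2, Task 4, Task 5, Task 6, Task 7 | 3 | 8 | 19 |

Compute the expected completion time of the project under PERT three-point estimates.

te_Task 1 = (1 + 4·6 + 11)/6 = 36/6 = 6
te_Task 2 = (4 + 4·9 + 20)/6 = 60/6 = 10
te_Task 3 = (3 + 4·8 + 19)/6 = 54/6 = 9
te_Task 4 = (4 + 4·7 + 16)/6 = 48/6 = 8
te_Task 5 = (6 + 4·9 + 24)/6 = 66/6 = 11
te_Task 6 = (3 + 4·4 + 11)/6 = 30/6 = 5
te_Task 7 = (5 + 4·8 + 17)/6 = 54/6 = 9
te_Task 8 = (3 + 4·8 + 19)/6 = 54/6 = 9

Forward pass:
ES_Task 1 = 0; EF_Task 1 = 6
ES_Task 2 = 0; EF_Task 2 = 10
ES_Task 3 = 0; EF_Task 3 = 9
ES_Task 4 = max(EF_Task 1=6, EF_Task 3=9) = 9; EF_Task 4 = 9+8 = 17
ES_Task 5 = max(EF_Task 1=6, EF_Task 3=9) = 9; EF_Task 5 = 9+11 = 20
ES_Task 6 = 6; EF_Task 6 = 6+5 = 11
ES_Task 7 = max(EF_Task 2=10, EF_Task 3=9) = 10; EF_Task 7 = 10+9 = 19
ES_Task 8 = max(EF_Task 1=6, EF_Task 2=10, EF_Task 4=17, EF_Task 5=20, EF_Task 6=11, EF_Task 7=19) = 20; EF_Task 8 = 20+9 = 29
Expected project duration μ = 29 weeks. Critical path: Task 3 → Task 5 → Task 8.

29 weeks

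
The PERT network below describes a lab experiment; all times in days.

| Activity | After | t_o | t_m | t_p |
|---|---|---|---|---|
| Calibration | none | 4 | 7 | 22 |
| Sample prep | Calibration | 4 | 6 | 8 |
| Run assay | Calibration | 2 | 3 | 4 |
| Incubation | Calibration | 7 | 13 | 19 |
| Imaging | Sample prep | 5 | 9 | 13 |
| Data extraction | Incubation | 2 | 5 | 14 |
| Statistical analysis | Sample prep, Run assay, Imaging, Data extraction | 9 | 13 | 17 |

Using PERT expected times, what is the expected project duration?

te_Calibration = (4 + 4·7 + 22)/6 = 54/6 = 9
te_Sample prep = (4 + 4·6 + 8)/6 = 36/6 = 6
te_Run assay = (2 + 4·3 + 4)/6 = 18/6 = 3
te_Incubation = (7 + 4·13 + 19)/6 = 78/6 = 13
te_Imaging = (5 + 4·9 + 13)/6 = 54/6 = 9
te_Data extraction = (2 + 4·5 + 14)/6 = 36/6 = 6
te_Statistical analysis = (9 + 4·13 + 17)/6 = 78/6 = 13

Forward pass:
ES_Calibration = 0; EF_Calibration = 9
ES_Sample prep = 9; EF_Sample prep = 9+6 = 15
ES_Run assay = 9; EF_Run assay = 9+3 = 12
ES_Incubation = 9; EF_Incubation = 9+13 = 22
ES_Imaging = 15; EF_Imaging = 15+9 = 24
ES_Data extraction = 22; EF_Data extraction = 22+6 = 28
ES_Statistical analysis = max(EF_Sample prep=15, EF_Run assay=12, EF_Imaging=24, EF_Data extraction=28) = 28; EF_Statistical analysis = 28+13 = 41
Expected project duration μ = 41 days. Critical path: Calibration → Incubation → Data extraction → Statistical analysis.

41 days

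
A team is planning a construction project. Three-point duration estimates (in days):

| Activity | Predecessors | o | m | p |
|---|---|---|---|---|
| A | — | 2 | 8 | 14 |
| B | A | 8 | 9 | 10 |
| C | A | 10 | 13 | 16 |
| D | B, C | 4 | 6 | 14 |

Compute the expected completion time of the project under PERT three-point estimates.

28 days

te_A = (2 + 4·8 + 14)/6 = 48/6 = 8
te_B = (8 + 4·9 + 10)/6 = 54/6 = 9
te_C = (10 + 4·13 + 16)/6 = 78/6 = 13
te_D = (4 + 4·6 + 14)/6 = 42/6 = 7

Forward pass:
ES_A = 0; EF_A = 8
ES_B = 8; EF_B = 8+9 = 17
ES_C = 8; EF_C = 8+13 = 21
ES_D = max(EF_B=17, EF_C=21) = 21; EF_D = 21+7 = 28
Expected project duration μ = 28 days. Critical path: A → C → D.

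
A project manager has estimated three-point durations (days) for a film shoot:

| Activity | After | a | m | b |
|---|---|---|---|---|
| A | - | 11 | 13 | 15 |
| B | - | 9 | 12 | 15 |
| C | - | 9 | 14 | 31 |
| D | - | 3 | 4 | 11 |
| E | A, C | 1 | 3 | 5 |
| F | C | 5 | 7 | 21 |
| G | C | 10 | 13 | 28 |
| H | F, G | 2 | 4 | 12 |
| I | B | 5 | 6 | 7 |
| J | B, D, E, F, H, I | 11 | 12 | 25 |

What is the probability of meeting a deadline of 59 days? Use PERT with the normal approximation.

0.948

te_A = (11 + 4·13 + 15)/6 = 78/6 = 13; σ²_A = ((15−11)/6)² = 0.444
te_B = (9 + 4·12 + 15)/6 = 72/6 = 12; σ²_B = ((15−9)/6)² = 1.000
te_C = (9 + 4·14 + 31)/6 = 96/6 = 16; σ²_C = ((31−9)/6)² = 13.444
te_D = (3 + 4·4 + 11)/6 = 30/6 = 5; σ²_D = ((11−3)/6)² = 1.778
te_E = (1 + 4·3 + 5)/6 = 18/6 = 3; σ²_E = ((5−1)/6)² = 0.444
te_F = (5 + 4·7 + 21)/6 = 54/6 = 9; σ²_F = ((21−5)/6)² = 7.111
te_G = (10 + 4·13 + 28)/6 = 90/6 = 15; σ²_G = ((28−10)/6)² = 9.000
te_H = (2 + 4·4 + 12)/6 = 30/6 = 5; σ²_H = ((12−2)/6)² = 2.778
te_I = (5 + 4·6 + 7)/6 = 36/6 = 6; σ²_I = ((7−5)/6)² = 0.111
te_J = (11 + 4·12 + 25)/6 = 84/6 = 14; σ²_J = ((25−11)/6)² = 5.444

Forward pass:
ES_A = 0; EF_A = 13
ES_B = 0; EF_B = 12
ES_C = 0; EF_C = 16
ES_D = 0; EF_D = 5
ES_E = max(EF_A=13, EF_C=16) = 16; EF_E = 16+3 = 19
ES_F = 16; EF_F = 16+9 = 25
ES_G = 16; EF_G = 16+15 = 31
ES_H = max(EF_F=25, EF_G=31) = 31; EF_H = 31+5 = 36
ES_I = 12; EF_I = 12+6 = 18
ES_J = max(EF_B=12, EF_D=5, EF_E=19, EF_F=25, EF_H=36, EF_I=18) = 36; EF_J = 36+14 = 50
Expected project duration μ = 50 days. Critical path: C → G → H → J.

Variance along critical path = 13.444 + 9.000 + 2.778 + 5.444 = 30.667; σ = √30.667 = 5.538 days.
Z = (59 − 50) / 5.538 = 1.625
P(T ≤ 59) = Φ(1.625) ≈ 0.948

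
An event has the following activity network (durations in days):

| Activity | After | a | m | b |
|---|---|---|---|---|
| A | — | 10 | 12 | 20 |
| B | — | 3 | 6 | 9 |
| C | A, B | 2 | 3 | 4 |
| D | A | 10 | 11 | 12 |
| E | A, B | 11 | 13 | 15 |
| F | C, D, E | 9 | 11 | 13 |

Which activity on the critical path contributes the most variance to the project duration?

te_A = (10 + 4·12 + 20)/6 = 78/6 = 13; σ²_A = ((20−10)/6)² = 2.778
te_B = (3 + 4·6 + 9)/6 = 36/6 = 6; σ²_B = ((9−3)/6)² = 1.000
te_C = (2 + 4·3 + 4)/6 = 18/6 = 3; σ²_C = ((4−2)/6)² = 0.111
te_D = (10 + 4·11 + 12)/6 = 66/6 = 11; σ²_D = ((12−10)/6)² = 0.111
te_E = (11 + 4·13 + 15)/6 = 78/6 = 13; σ²_E = ((15−11)/6)² = 0.444
te_F = (9 + 4·11 + 13)/6 = 66/6 = 11; σ²_F = ((13−9)/6)² = 0.444

Forward pass:
ES_A = 0; EF_A = 13
ES_B = 0; EF_B = 6
ES_C = max(EF_A=13, EF_B=6) = 13; EF_C = 13+3 = 16
ES_D = 13; EF_D = 13+11 = 24
ES_E = max(EF_A=13, EF_B=6) = 13; EF_E = 13+13 = 26
ES_F = max(EF_C=16, EF_D=24, EF_E=26) = 26; EF_F = 26+11 = 37
Expected project duration μ = 37 days. Critical path: A → E → F.

Variances on critical path: σ²_A=2.778, σ²_E=0.444, σ²_F=0.444.
Largest is σ²_A = 2.778.

A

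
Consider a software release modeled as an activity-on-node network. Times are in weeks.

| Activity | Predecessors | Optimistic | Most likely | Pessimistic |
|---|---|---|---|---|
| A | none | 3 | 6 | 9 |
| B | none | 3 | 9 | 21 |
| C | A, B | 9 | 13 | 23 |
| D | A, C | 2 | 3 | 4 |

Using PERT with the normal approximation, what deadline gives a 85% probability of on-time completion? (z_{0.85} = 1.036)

te_A = (3 + 4·6 + 9)/6 = 36/6 = 6; σ²_A = ((9−3)/6)² = 1.000
te_B = (3 + 4·9 + 21)/6 = 60/6 = 10; σ²_B = ((21−3)/6)² = 9.000
te_C = (9 + 4·13 + 23)/6 = 84/6 = 14; σ²_C = ((23−9)/6)² = 5.444
te_D = (2 + 4·3 + 4)/6 = 18/6 = 3; σ²_D = ((4−2)/6)² = 0.111

Forward pass:
ES_A = 0; EF_A = 6
ES_B = 0; EF_B = 10
ES_C = max(EF_A=6, EF_B=10) = 10; EF_C = 10+14 = 24
ES_D = max(EF_A=6, EF_C=24) = 24; EF_D = 24+3 = 27
Expected project duration μ = 27 weeks. Critical path: B → C → D.

Variance along critical path = 9.000 + 5.444 + 0.111 = 14.556; σ = 3.815 weeks.
D = μ + z·σ = 27 + 1.036·3.815 = 31.0 weeks

31.0 weeks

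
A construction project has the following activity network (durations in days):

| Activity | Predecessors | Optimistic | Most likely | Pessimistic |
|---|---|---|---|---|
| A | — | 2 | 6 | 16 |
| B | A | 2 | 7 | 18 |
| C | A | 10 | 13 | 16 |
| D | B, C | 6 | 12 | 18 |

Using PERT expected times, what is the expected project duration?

32 days

te_A = (2 + 4·6 + 16)/6 = 42/6 = 7
te_B = (2 + 4·7 + 18)/6 = 48/6 = 8
te_C = (10 + 4·13 + 16)/6 = 78/6 = 13
te_D = (6 + 4·12 + 18)/6 = 72/6 = 12

Forward pass:
ES_A = 0; EF_A = 7
ES_B = 7; EF_B = 7+8 = 15
ES_C = 7; EF_C = 7+13 = 20
ES_D = max(EF_B=15, EF_C=20) = 20; EF_D = 20+12 = 32
Expected project duration μ = 32 days. Critical path: A → C → D.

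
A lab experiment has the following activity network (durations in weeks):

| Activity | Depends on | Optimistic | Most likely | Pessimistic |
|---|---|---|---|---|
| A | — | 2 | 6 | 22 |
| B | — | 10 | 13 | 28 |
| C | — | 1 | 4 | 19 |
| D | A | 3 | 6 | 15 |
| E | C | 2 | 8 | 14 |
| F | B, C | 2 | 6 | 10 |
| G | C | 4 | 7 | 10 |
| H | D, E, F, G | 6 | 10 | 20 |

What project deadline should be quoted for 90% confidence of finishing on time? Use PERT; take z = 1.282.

37.2 weeks

te_A = (2 + 4·6 + 22)/6 = 48/6 = 8; σ²_A = ((22−2)/6)² = 11.111
te_B = (10 + 4·13 + 28)/6 = 90/6 = 15; σ²_B = ((28−10)/6)² = 9.000
te_C = (1 + 4·4 + 19)/6 = 36/6 = 6; σ²_C = ((19−1)/6)² = 9.000
te_D = (3 + 4·6 + 15)/6 = 42/6 = 7; σ²_D = ((15−3)/6)² = 4.000
te_E = (2 + 4·8 + 14)/6 = 48/6 = 8; σ²_E = ((14−2)/6)² = 4.000
te_F = (2 + 4·6 + 10)/6 = 36/6 = 6; σ²_F = ((10−2)/6)² = 1.778
te_G = (4 + 4·7 + 10)/6 = 42/6 = 7; σ²_G = ((10−4)/6)² = 1.000
te_H = (6 + 4·10 + 20)/6 = 66/6 = 11; σ²_H = ((20−6)/6)² = 5.444

Forward pass:
ES_A = 0; EF_A = 8
ES_B = 0; EF_B = 15
ES_C = 0; EF_C = 6
ES_D = 8; EF_D = 8+7 = 15
ES_E = 6; EF_E = 6+8 = 14
ES_F = max(EF_B=15, EF_C=6) = 15; EF_F = 15+6 = 21
ES_G = 6; EF_G = 6+7 = 13
ES_H = max(EF_D=15, EF_E=14, EF_F=21, EF_G=13) = 21; EF_H = 21+11 = 32
Expected project duration μ = 32 weeks. Critical path: B → F → H.

Variance along critical path = 9.000 + 1.778 + 5.444 = 16.222; σ = 4.028 weeks.
D = μ + z·σ = 32 + 1.282·4.028 = 37.2 weeks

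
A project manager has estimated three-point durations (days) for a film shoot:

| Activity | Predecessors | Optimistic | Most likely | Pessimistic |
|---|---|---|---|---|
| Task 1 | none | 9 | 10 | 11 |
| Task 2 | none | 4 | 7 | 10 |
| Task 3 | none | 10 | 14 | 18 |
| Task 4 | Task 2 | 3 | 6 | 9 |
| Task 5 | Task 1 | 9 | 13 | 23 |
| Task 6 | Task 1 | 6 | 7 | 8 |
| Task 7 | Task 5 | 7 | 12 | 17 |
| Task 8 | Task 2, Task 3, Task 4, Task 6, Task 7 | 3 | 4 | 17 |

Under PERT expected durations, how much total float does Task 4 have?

23 days

te_Task 1 = (9 + 4·10 + 11)/6 = 60/6 = 10
te_Task 2 = (4 + 4·7 + 10)/6 = 42/6 = 7
te_Task 3 = (10 + 4·14 + 18)/6 = 84/6 = 14
te_Task 4 = (3 + 4·6 + 9)/6 = 36/6 = 6
te_Task 5 = (9 + 4·13 + 23)/6 = 84/6 = 14
te_Task 6 = (6 + 4·7 + 8)/6 = 42/6 = 7
te_Task 7 = (7 + 4·12 + 17)/6 = 72/6 = 12
te_Task 8 = (3 + 4·4 + 17)/6 = 36/6 = 6

Forward pass:
ES_Task 1 = 0; EF_Task 1 = 10
ES_Task 2 = 0; EF_Task 2 = 7
ES_Task 3 = 0; EF_Task 3 = 14
ES_Task 4 = 7; EF_Task 4 = 7+6 = 13
ES_Task 5 = 10; EF_Task 5 = 10+14 = 24
ES_Task 6 = 10; EF_Task 6 = 10+7 = 17
ES_Task 7 = 24; EF_Task 7 = 24+12 = 36
ES_Task 8 = max(EF_Task 2=7, EF_Task 3=14, EF_Task 4=13, EF_Task 6=17, EF_Task 7=36) = 36; EF_Task 8 = 36+6 = 42
Expected project duration μ = 42 days. Critical path: Task 1 → Task 5 → Task 7 → Task 8.

Backward pass:
LF_Task 8 = 42; LS_Task 8 = 42−6 = 36
LF_Task 7 = LS_Task 8 = 36; LS_Task 7 = 36−12 = 24
LF_Task 6 = LS_Task 8 = 36; LS_Task 6 = 36−7 = 29
LF_Task 5 = LS_Task 7 = 24; LS_Task 5 = 24−14 = 10
LF_Task 4 = LS_Task 8 = 36; LS_Task 4 = 36−6 = 30
LF_Task 3 = LS_Task 8 = 36; LS_Task 3 = 36−14 = 22
LF_Task 2 = min(LS_Task 4=30, LS_Task 8=36) = 30; LS_Task 2 = 30−7 = 23
LF_Task 1 = min(LS_Task 5=10, LS_Task 6=29) = 10; LS_Task 1 = 10−10 = 0
Slack_Task 4 = LS_Task 4 − ES_Task 4 = 30 − 7 = 23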